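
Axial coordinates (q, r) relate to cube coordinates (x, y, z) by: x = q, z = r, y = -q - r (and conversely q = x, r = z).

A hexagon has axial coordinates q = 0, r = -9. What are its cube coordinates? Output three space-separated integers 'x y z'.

x = q = 0
z = r = -9
y = -x - z = -(0) - (-9) = 9

Answer: 0 9 -9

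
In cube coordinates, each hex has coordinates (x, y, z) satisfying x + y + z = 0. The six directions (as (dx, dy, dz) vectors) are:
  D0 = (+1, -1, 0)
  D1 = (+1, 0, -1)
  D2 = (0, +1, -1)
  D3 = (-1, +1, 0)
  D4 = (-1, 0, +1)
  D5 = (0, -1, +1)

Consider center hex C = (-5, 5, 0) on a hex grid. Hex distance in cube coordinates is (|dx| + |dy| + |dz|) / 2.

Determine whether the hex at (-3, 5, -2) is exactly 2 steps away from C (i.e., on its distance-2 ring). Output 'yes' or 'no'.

|px - cx| = |-3 - (-5)| = 2
|py - cy| = |5 - 5| = 0
|pz - cz| = |-2 - 0| = 2
distance = (2+0+2)/2 = 4/2 = 2
radius = 2; distance == radius -> yes

Answer: yes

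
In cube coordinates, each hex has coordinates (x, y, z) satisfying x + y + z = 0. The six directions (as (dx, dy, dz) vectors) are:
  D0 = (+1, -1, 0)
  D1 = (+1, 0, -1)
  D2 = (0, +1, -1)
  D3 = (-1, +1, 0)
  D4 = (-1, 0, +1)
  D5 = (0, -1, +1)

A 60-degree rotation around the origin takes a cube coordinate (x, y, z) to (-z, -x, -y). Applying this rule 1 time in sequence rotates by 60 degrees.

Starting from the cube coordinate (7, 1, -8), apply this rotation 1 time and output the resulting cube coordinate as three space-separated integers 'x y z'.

Answer: 8 -7 -1

Derivation:
Start: (7, 1, -8)
Step 1: (7, 1, -8) -> (-(-8), -(7), -(1)) = (8, -7, -1)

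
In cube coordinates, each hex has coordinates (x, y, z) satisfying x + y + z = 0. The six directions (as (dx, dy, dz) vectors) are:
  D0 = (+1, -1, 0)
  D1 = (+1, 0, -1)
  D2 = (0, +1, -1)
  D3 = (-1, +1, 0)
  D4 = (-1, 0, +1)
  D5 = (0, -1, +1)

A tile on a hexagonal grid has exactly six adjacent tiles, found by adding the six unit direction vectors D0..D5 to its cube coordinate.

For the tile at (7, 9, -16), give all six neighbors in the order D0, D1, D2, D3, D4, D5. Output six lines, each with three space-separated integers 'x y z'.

Answer: 8 8 -16
8 9 -17
7 10 -17
6 10 -16
6 9 -15
7 8 -15

Derivation:
Center: (7, 9, -16). Add each direction:
  D0: (7, 9, -16) + (1, -1, 0) = (8, 8, -16)
  D1: (7, 9, -16) + (1, 0, -1) = (8, 9, -17)
  D2: (7, 9, -16) + (0, 1, -1) = (7, 10, -17)
  D3: (7, 9, -16) + (-1, 1, 0) = (6, 10, -16)
  D4: (7, 9, -16) + (-1, 0, 1) = (6, 9, -15)
  D5: (7, 9, -16) + (0, -1, 1) = (7, 8, -15)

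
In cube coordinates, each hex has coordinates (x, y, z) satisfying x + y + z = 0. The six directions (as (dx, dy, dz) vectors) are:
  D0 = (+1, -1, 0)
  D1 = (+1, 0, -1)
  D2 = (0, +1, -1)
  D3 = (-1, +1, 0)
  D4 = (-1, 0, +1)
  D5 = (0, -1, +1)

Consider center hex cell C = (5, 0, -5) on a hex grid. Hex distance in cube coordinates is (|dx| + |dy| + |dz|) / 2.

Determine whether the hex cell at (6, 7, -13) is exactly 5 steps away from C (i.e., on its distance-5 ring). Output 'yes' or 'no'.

|px - cx| = |6 - 5| = 1
|py - cy| = |7 - 0| = 7
|pz - cz| = |-13 - (-5)| = 8
distance = (1+7+8)/2 = 16/2 = 8
radius = 5; distance != radius -> no

Answer: no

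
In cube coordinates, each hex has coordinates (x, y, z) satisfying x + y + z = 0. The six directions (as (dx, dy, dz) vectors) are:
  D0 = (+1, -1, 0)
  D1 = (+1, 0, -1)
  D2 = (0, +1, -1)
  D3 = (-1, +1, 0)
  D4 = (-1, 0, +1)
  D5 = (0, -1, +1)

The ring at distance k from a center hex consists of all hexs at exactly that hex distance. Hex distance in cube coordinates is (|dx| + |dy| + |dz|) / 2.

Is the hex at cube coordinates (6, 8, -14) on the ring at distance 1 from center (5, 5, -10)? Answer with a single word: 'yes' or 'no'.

Answer: no

Derivation:
|px - cx| = |6 - 5| = 1
|py - cy| = |8 - 5| = 3
|pz - cz| = |-14 - (-10)| = 4
distance = (1+3+4)/2 = 8/2 = 4
radius = 1; distance != radius -> no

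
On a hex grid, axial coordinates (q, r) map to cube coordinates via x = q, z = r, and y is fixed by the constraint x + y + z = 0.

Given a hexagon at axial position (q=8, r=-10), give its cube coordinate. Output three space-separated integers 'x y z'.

x = q = 8
z = r = -10
y = -x - z = -(8) - (-10) = 2

Answer: 8 2 -10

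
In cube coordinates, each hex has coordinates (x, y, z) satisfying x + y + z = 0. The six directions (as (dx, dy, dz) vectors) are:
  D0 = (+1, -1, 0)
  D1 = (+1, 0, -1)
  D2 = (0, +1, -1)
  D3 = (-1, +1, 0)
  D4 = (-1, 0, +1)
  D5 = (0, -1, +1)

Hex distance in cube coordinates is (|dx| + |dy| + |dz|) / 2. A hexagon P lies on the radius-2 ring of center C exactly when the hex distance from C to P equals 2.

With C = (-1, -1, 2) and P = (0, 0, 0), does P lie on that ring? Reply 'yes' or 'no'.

Answer: yes

Derivation:
|px - cx| = |0 - (-1)| = 1
|py - cy| = |0 - (-1)| = 1
|pz - cz| = |0 - 2| = 2
distance = (1+1+2)/2 = 4/2 = 2
radius = 2; distance == radius -> yes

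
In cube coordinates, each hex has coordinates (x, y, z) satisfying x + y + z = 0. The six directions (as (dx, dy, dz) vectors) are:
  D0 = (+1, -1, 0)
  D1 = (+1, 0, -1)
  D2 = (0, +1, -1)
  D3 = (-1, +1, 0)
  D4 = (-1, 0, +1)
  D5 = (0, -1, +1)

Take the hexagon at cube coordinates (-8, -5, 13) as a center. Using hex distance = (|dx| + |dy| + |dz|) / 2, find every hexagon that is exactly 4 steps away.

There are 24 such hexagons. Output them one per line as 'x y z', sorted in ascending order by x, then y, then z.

Answer: -12 -5 17
-12 -4 16
-12 -3 15
-12 -2 14
-12 -1 13
-11 -6 17
-11 -1 12
-10 -7 17
-10 -1 11
-9 -8 17
-9 -1 10
-8 -9 17
-8 -1 9
-7 -9 16
-7 -2 9
-6 -9 15
-6 -3 9
-5 -9 14
-5 -4 9
-4 -9 13
-4 -8 12
-4 -7 11
-4 -6 10
-4 -5 9

Derivation:
Walk ring at distance 4 from (-8, -5, 13):
Start at center + D4*4 = (-12, -5, 17)
  hex 0: (-12, -5, 17)
  hex 1: (-11, -6, 17)
  hex 2: (-10, -7, 17)
  hex 3: (-9, -8, 17)
  hex 4: (-8, -9, 17)
  hex 5: (-7, -9, 16)
  hex 6: (-6, -9, 15)
  hex 7: (-5, -9, 14)
  hex 8: (-4, -9, 13)
  hex 9: (-4, -8, 12)
  hex 10: (-4, -7, 11)
  hex 11: (-4, -6, 10)
  hex 12: (-4, -5, 9)
  hex 13: (-5, -4, 9)
  hex 14: (-6, -3, 9)
  hex 15: (-7, -2, 9)
  hex 16: (-8, -1, 9)
  hex 17: (-9, -1, 10)
  hex 18: (-10, -1, 11)
  hex 19: (-11, -1, 12)
  hex 20: (-12, -1, 13)
  hex 21: (-12, -2, 14)
  hex 22: (-12, -3, 15)
  hex 23: (-12, -4, 16)
Sorted: 24 hexes.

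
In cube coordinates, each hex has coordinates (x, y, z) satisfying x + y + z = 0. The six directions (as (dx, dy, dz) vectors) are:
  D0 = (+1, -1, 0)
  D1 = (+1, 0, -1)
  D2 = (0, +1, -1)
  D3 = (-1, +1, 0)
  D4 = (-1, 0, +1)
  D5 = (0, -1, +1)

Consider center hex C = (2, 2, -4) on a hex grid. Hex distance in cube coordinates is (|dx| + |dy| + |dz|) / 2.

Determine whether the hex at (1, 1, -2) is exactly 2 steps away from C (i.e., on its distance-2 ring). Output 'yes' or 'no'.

Answer: yes

Derivation:
|px - cx| = |1 - 2| = 1
|py - cy| = |1 - 2| = 1
|pz - cz| = |-2 - (-4)| = 2
distance = (1+1+2)/2 = 4/2 = 2
radius = 2; distance == radius -> yes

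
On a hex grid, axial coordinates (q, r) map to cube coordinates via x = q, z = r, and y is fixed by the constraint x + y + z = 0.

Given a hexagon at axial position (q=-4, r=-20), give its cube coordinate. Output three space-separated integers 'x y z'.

x = q = -4
z = r = -20
y = -x - z = -(-4) - (-20) = 24

Answer: -4 24 -20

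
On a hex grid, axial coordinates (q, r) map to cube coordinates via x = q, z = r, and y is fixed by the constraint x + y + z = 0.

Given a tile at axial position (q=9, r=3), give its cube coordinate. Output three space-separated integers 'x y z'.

x = q = 9
z = r = 3
y = -x - z = -(9) - (3) = -12

Answer: 9 -12 3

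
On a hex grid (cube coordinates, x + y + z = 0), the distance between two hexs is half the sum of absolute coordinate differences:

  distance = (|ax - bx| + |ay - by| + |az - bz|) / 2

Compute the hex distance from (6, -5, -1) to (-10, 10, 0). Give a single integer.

|ax - bx| = |6 - (-10)| = 16
|ay - by| = |-5 - 10| = 15
|az - bz| = |-1 - 0| = 1
distance = (16 + 15 + 1) / 2 = 32 / 2 = 16

Answer: 16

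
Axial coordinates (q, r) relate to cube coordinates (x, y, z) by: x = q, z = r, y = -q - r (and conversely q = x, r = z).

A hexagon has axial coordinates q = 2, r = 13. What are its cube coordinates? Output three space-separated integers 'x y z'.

x = q = 2
z = r = 13
y = -x - z = -(2) - (13) = -15

Answer: 2 -15 13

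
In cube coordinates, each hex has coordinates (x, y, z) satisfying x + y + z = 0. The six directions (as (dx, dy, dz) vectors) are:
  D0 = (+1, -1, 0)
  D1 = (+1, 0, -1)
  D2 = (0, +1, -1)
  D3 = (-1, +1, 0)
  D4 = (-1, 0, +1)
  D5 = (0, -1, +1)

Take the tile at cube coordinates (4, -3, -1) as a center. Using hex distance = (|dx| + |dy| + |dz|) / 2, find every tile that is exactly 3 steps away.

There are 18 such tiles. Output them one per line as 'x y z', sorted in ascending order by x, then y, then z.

Walk ring at distance 3 from (4, -3, -1):
Start at center + D4*3 = (1, -3, 2)
  hex 0: (1, -3, 2)
  hex 1: (2, -4, 2)
  hex 2: (3, -5, 2)
  hex 3: (4, -6, 2)
  hex 4: (5, -6, 1)
  hex 5: (6, -6, 0)
  hex 6: (7, -6, -1)
  hex 7: (7, -5, -2)
  hex 8: (7, -4, -3)
  hex 9: (7, -3, -4)
  hex 10: (6, -2, -4)
  hex 11: (5, -1, -4)
  hex 12: (4, 0, -4)
  hex 13: (3, 0, -3)
  hex 14: (2, 0, -2)
  hex 15: (1, 0, -1)
  hex 16: (1, -1, 0)
  hex 17: (1, -2, 1)
Sorted: 18 hexes.

Answer: 1 -3 2
1 -2 1
1 -1 0
1 0 -1
2 -4 2
2 0 -2
3 -5 2
3 0 -3
4 -6 2
4 0 -4
5 -6 1
5 -1 -4
6 -6 0
6 -2 -4
7 -6 -1
7 -5 -2
7 -4 -3
7 -3 -4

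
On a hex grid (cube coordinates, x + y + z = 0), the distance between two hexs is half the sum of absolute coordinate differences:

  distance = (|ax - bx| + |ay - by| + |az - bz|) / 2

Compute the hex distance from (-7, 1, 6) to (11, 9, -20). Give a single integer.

Answer: 26

Derivation:
|ax - bx| = |-7 - 11| = 18
|ay - by| = |1 - 9| = 8
|az - bz| = |6 - (-20)| = 26
distance = (18 + 8 + 26) / 2 = 52 / 2 = 26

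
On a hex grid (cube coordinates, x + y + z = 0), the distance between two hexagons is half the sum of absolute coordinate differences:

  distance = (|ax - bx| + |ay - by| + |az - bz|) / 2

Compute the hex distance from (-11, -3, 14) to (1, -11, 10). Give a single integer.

|ax - bx| = |-11 - 1| = 12
|ay - by| = |-3 - (-11)| = 8
|az - bz| = |14 - 10| = 4
distance = (12 + 8 + 4) / 2 = 24 / 2 = 12

Answer: 12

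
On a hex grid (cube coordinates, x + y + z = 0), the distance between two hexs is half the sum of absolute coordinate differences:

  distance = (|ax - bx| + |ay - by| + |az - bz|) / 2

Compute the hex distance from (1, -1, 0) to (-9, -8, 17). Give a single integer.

Answer: 17

Derivation:
|ax - bx| = |1 - (-9)| = 10
|ay - by| = |-1 - (-8)| = 7
|az - bz| = |0 - 17| = 17
distance = (10 + 7 + 17) / 2 = 34 / 2 = 17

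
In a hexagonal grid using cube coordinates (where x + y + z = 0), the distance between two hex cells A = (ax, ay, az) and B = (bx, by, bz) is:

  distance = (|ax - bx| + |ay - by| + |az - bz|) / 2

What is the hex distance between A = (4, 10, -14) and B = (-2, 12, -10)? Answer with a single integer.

Answer: 6

Derivation:
|ax - bx| = |4 - (-2)| = 6
|ay - by| = |10 - 12| = 2
|az - bz| = |-14 - (-10)| = 4
distance = (6 + 2 + 4) / 2 = 12 / 2 = 6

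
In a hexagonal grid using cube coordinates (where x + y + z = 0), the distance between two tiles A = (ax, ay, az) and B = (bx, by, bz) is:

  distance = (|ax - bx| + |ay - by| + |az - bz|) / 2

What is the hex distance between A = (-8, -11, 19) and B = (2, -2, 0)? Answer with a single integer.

|ax - bx| = |-8 - 2| = 10
|ay - by| = |-11 - (-2)| = 9
|az - bz| = |19 - 0| = 19
distance = (10 + 9 + 19) / 2 = 38 / 2 = 19

Answer: 19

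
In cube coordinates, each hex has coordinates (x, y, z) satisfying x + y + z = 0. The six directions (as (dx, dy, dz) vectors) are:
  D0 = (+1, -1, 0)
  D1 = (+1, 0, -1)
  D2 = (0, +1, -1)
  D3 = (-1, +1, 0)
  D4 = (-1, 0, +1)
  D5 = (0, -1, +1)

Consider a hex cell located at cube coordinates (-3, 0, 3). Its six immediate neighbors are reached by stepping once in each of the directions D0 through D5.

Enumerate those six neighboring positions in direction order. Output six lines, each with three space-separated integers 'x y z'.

Answer: -2 -1 3
-2 0 2
-3 1 2
-4 1 3
-4 0 4
-3 -1 4

Derivation:
Center: (-3, 0, 3). Add each direction:
  D0: (-3, 0, 3) + (1, -1, 0) = (-2, -1, 3)
  D1: (-3, 0, 3) + (1, 0, -1) = (-2, 0, 2)
  D2: (-3, 0, 3) + (0, 1, -1) = (-3, 1, 2)
  D3: (-3, 0, 3) + (-1, 1, 0) = (-4, 1, 3)
  D4: (-3, 0, 3) + (-1, 0, 1) = (-4, 0, 4)
  D5: (-3, 0, 3) + (0, -1, 1) = (-3, -1, 4)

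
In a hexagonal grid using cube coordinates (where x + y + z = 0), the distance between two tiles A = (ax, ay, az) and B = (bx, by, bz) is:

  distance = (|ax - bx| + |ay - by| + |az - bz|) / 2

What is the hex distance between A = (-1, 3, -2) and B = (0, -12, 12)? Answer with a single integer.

Answer: 15

Derivation:
|ax - bx| = |-1 - 0| = 1
|ay - by| = |3 - (-12)| = 15
|az - bz| = |-2 - 12| = 14
distance = (1 + 15 + 14) / 2 = 30 / 2 = 15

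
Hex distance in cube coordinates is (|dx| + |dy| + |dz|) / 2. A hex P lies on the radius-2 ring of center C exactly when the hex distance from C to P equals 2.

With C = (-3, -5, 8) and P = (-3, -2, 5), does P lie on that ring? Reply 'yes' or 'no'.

|px - cx| = |-3 - (-3)| = 0
|py - cy| = |-2 - (-5)| = 3
|pz - cz| = |5 - 8| = 3
distance = (0+3+3)/2 = 6/2 = 3
radius = 2; distance != radius -> no

Answer: no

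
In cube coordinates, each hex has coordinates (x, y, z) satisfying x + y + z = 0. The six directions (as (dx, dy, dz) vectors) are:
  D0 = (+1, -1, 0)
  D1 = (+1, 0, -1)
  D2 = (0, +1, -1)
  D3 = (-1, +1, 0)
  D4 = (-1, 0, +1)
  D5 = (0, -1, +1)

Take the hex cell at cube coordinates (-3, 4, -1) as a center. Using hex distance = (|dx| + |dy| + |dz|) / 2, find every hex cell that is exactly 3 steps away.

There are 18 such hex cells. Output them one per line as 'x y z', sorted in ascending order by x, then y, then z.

Answer: -6 4 2
-6 5 1
-6 6 0
-6 7 -1
-5 3 2
-5 7 -2
-4 2 2
-4 7 -3
-3 1 2
-3 7 -4
-2 1 1
-2 6 -4
-1 1 0
-1 5 -4
0 1 -1
0 2 -2
0 3 -3
0 4 -4

Derivation:
Walk ring at distance 3 from (-3, 4, -1):
Start at center + D4*3 = (-6, 4, 2)
  hex 0: (-6, 4, 2)
  hex 1: (-5, 3, 2)
  hex 2: (-4, 2, 2)
  hex 3: (-3, 1, 2)
  hex 4: (-2, 1, 1)
  hex 5: (-1, 1, 0)
  hex 6: (0, 1, -1)
  hex 7: (0, 2, -2)
  hex 8: (0, 3, -3)
  hex 9: (0, 4, -4)
  hex 10: (-1, 5, -4)
  hex 11: (-2, 6, -4)
  hex 12: (-3, 7, -4)
  hex 13: (-4, 7, -3)
  hex 14: (-5, 7, -2)
  hex 15: (-6, 7, -1)
  hex 16: (-6, 6, 0)
  hex 17: (-6, 5, 1)
Sorted: 18 hexes.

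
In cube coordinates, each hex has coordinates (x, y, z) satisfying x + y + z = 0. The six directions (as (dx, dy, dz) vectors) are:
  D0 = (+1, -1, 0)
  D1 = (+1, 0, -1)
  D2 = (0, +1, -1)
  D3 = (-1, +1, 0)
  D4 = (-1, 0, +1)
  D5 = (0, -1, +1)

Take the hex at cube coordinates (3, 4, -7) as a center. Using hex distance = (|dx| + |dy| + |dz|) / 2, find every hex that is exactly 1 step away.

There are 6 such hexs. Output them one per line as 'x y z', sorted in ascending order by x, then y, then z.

Walk ring at distance 1 from (3, 4, -7):
Start at center + D4*1 = (2, 4, -6)
  hex 0: (2, 4, -6)
  hex 1: (3, 3, -6)
  hex 2: (4, 3, -7)
  hex 3: (4, 4, -8)
  hex 4: (3, 5, -8)
  hex 5: (2, 5, -7)
Sorted: 6 hexes.

Answer: 2 4 -6
2 5 -7
3 3 -6
3 5 -8
4 3 -7
4 4 -8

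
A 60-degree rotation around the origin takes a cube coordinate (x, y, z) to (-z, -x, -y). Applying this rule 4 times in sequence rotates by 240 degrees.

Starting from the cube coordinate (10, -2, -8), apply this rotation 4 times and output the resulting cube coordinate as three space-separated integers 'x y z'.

Answer: -8 10 -2

Derivation:
Start: (10, -2, -8)
Step 1: (10, -2, -8) -> (-(-8), -(10), -(-2)) = (8, -10, 2)
Step 2: (8, -10, 2) -> (-(2), -(8), -(-10)) = (-2, -8, 10)
Step 3: (-2, -8, 10) -> (-(10), -(-2), -(-8)) = (-10, 2, 8)
Step 4: (-10, 2, 8) -> (-(8), -(-10), -(2)) = (-8, 10, -2)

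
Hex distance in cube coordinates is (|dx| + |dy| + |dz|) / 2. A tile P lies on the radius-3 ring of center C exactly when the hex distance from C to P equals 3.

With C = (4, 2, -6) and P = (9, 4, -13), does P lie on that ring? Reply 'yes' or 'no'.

|px - cx| = |9 - 4| = 5
|py - cy| = |4 - 2| = 2
|pz - cz| = |-13 - (-6)| = 7
distance = (5+2+7)/2 = 14/2 = 7
radius = 3; distance != radius -> no

Answer: no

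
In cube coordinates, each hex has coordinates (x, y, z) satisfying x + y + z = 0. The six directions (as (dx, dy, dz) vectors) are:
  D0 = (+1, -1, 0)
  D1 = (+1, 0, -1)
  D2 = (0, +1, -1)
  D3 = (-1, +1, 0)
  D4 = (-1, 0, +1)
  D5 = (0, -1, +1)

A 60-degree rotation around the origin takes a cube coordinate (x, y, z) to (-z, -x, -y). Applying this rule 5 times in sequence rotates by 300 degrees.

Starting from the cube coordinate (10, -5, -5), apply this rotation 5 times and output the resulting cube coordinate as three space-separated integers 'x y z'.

Start: (10, -5, -5)
Step 1: (10, -5, -5) -> (-(-5), -(10), -(-5)) = (5, -10, 5)
Step 2: (5, -10, 5) -> (-(5), -(5), -(-10)) = (-5, -5, 10)
Step 3: (-5, -5, 10) -> (-(10), -(-5), -(-5)) = (-10, 5, 5)
Step 4: (-10, 5, 5) -> (-(5), -(-10), -(5)) = (-5, 10, -5)
Step 5: (-5, 10, -5) -> (-(-5), -(-5), -(10)) = (5, 5, -10)

Answer: 5 5 -10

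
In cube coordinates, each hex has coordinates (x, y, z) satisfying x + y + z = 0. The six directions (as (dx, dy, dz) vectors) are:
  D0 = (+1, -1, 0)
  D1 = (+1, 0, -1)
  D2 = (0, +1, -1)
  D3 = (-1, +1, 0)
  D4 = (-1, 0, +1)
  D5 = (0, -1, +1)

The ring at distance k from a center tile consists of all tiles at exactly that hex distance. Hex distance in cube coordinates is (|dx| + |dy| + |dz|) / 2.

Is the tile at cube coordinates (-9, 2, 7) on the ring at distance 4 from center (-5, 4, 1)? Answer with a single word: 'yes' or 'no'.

Answer: no

Derivation:
|px - cx| = |-9 - (-5)| = 4
|py - cy| = |2 - 4| = 2
|pz - cz| = |7 - 1| = 6
distance = (4+2+6)/2 = 12/2 = 6
radius = 4; distance != radius -> no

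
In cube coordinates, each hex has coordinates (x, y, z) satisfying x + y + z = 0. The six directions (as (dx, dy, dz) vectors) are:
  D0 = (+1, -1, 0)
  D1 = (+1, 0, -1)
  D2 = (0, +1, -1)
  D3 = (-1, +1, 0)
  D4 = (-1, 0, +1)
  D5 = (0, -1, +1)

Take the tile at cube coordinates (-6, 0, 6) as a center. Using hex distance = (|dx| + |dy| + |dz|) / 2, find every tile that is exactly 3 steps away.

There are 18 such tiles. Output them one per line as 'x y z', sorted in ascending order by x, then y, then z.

Walk ring at distance 3 from (-6, 0, 6):
Start at center + D4*3 = (-9, 0, 9)
  hex 0: (-9, 0, 9)
  hex 1: (-8, -1, 9)
  hex 2: (-7, -2, 9)
  hex 3: (-6, -3, 9)
  hex 4: (-5, -3, 8)
  hex 5: (-4, -3, 7)
  hex 6: (-3, -3, 6)
  hex 7: (-3, -2, 5)
  hex 8: (-3, -1, 4)
  hex 9: (-3, 0, 3)
  hex 10: (-4, 1, 3)
  hex 11: (-5, 2, 3)
  hex 12: (-6, 3, 3)
  hex 13: (-7, 3, 4)
  hex 14: (-8, 3, 5)
  hex 15: (-9, 3, 6)
  hex 16: (-9, 2, 7)
  hex 17: (-9, 1, 8)
Sorted: 18 hexes.

Answer: -9 0 9
-9 1 8
-9 2 7
-9 3 6
-8 -1 9
-8 3 5
-7 -2 9
-7 3 4
-6 -3 9
-6 3 3
-5 -3 8
-5 2 3
-4 -3 7
-4 1 3
-3 -3 6
-3 -2 5
-3 -1 4
-3 0 3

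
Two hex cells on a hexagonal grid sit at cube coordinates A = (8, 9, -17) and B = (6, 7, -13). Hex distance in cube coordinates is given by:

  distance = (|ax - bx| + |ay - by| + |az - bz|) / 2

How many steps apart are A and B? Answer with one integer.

|ax - bx| = |8 - 6| = 2
|ay - by| = |9 - 7| = 2
|az - bz| = |-17 - (-13)| = 4
distance = (2 + 2 + 4) / 2 = 8 / 2 = 4

Answer: 4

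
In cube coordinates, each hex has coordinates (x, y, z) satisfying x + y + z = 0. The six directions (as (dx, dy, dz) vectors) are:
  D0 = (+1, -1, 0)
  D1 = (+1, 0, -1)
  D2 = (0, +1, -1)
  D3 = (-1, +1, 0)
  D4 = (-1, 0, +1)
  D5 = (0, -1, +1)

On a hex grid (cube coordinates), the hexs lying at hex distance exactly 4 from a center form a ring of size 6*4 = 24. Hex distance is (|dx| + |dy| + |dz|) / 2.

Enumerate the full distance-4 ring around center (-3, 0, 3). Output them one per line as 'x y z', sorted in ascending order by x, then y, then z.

Answer: -7 0 7
-7 1 6
-7 2 5
-7 3 4
-7 4 3
-6 -1 7
-6 4 2
-5 -2 7
-5 4 1
-4 -3 7
-4 4 0
-3 -4 7
-3 4 -1
-2 -4 6
-2 3 -1
-1 -4 5
-1 2 -1
0 -4 4
0 1 -1
1 -4 3
1 -3 2
1 -2 1
1 -1 0
1 0 -1

Derivation:
Walk ring at distance 4 from (-3, 0, 3):
Start at center + D4*4 = (-7, 0, 7)
  hex 0: (-7, 0, 7)
  hex 1: (-6, -1, 7)
  hex 2: (-5, -2, 7)
  hex 3: (-4, -3, 7)
  hex 4: (-3, -4, 7)
  hex 5: (-2, -4, 6)
  hex 6: (-1, -4, 5)
  hex 7: (0, -4, 4)
  hex 8: (1, -4, 3)
  hex 9: (1, -3, 2)
  hex 10: (1, -2, 1)
  hex 11: (1, -1, 0)
  hex 12: (1, 0, -1)
  hex 13: (0, 1, -1)
  hex 14: (-1, 2, -1)
  hex 15: (-2, 3, -1)
  hex 16: (-3, 4, -1)
  hex 17: (-4, 4, 0)
  hex 18: (-5, 4, 1)
  hex 19: (-6, 4, 2)
  hex 20: (-7, 4, 3)
  hex 21: (-7, 3, 4)
  hex 22: (-7, 2, 5)
  hex 23: (-7, 1, 6)
Sorted: 24 hexes.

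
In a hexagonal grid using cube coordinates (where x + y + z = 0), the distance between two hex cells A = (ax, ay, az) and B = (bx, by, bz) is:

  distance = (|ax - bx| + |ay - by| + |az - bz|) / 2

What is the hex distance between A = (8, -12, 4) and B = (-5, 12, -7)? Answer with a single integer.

|ax - bx| = |8 - (-5)| = 13
|ay - by| = |-12 - 12| = 24
|az - bz| = |4 - (-7)| = 11
distance = (13 + 24 + 11) / 2 = 48 / 2 = 24

Answer: 24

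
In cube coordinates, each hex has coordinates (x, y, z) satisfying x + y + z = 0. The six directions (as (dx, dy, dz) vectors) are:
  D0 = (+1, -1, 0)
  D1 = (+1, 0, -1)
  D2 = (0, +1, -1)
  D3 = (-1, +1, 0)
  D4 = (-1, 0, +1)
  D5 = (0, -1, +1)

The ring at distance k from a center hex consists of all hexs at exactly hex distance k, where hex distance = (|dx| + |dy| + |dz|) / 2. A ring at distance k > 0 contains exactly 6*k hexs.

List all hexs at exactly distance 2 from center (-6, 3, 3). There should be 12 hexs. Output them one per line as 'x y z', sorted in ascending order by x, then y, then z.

Walk ring at distance 2 from (-6, 3, 3):
Start at center + D4*2 = (-8, 3, 5)
  hex 0: (-8, 3, 5)
  hex 1: (-7, 2, 5)
  hex 2: (-6, 1, 5)
  hex 3: (-5, 1, 4)
  hex 4: (-4, 1, 3)
  hex 5: (-4, 2, 2)
  hex 6: (-4, 3, 1)
  hex 7: (-5, 4, 1)
  hex 8: (-6, 5, 1)
  hex 9: (-7, 5, 2)
  hex 10: (-8, 5, 3)
  hex 11: (-8, 4, 4)
Sorted: 12 hexes.

Answer: -8 3 5
-8 4 4
-8 5 3
-7 2 5
-7 5 2
-6 1 5
-6 5 1
-5 1 4
-5 4 1
-4 1 3
-4 2 2
-4 3 1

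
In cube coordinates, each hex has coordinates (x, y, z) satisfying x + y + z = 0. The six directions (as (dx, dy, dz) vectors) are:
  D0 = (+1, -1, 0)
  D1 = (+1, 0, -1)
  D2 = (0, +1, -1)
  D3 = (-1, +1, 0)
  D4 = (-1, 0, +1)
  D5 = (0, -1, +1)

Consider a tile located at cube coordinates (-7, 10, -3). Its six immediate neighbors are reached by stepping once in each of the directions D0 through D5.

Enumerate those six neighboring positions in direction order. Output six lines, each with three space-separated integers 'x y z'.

Center: (-7, 10, -3). Add each direction:
  D0: (-7, 10, -3) + (1, -1, 0) = (-6, 9, -3)
  D1: (-7, 10, -3) + (1, 0, -1) = (-6, 10, -4)
  D2: (-7, 10, -3) + (0, 1, -1) = (-7, 11, -4)
  D3: (-7, 10, -3) + (-1, 1, 0) = (-8, 11, -3)
  D4: (-7, 10, -3) + (-1, 0, 1) = (-8, 10, -2)
  D5: (-7, 10, -3) + (0, -1, 1) = (-7, 9, -2)

Answer: -6 9 -3
-6 10 -4
-7 11 -4
-8 11 -3
-8 10 -2
-7 9 -2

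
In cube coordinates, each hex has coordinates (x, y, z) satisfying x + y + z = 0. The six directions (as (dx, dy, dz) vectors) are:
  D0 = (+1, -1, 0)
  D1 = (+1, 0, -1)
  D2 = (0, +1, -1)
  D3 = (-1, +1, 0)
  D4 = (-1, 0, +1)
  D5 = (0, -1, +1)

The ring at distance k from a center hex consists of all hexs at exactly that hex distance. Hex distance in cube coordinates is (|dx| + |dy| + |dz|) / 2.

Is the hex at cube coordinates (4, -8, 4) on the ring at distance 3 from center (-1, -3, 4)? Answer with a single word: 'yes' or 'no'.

Answer: no

Derivation:
|px - cx| = |4 - (-1)| = 5
|py - cy| = |-8 - (-3)| = 5
|pz - cz| = |4 - 4| = 0
distance = (5+5+0)/2 = 10/2 = 5
radius = 3; distance != radius -> no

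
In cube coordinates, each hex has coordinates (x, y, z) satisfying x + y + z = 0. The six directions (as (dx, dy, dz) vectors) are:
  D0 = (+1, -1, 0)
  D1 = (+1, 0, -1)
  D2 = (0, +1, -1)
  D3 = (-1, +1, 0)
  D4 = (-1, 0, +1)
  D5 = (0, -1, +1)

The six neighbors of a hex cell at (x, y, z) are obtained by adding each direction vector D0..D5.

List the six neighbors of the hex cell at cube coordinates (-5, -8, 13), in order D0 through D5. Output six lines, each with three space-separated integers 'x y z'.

Center: (-5, -8, 13). Add each direction:
  D0: (-5, -8, 13) + (1, -1, 0) = (-4, -9, 13)
  D1: (-5, -8, 13) + (1, 0, -1) = (-4, -8, 12)
  D2: (-5, -8, 13) + (0, 1, -1) = (-5, -7, 12)
  D3: (-5, -8, 13) + (-1, 1, 0) = (-6, -7, 13)
  D4: (-5, -8, 13) + (-1, 0, 1) = (-6, -8, 14)
  D5: (-5, -8, 13) + (0, -1, 1) = (-5, -9, 14)

Answer: -4 -9 13
-4 -8 12
-5 -7 12
-6 -7 13
-6 -8 14
-5 -9 14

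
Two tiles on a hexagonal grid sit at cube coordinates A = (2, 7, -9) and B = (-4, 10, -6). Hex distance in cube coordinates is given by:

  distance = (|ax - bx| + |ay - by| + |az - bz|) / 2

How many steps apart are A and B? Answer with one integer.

Answer: 6

Derivation:
|ax - bx| = |2 - (-4)| = 6
|ay - by| = |7 - 10| = 3
|az - bz| = |-9 - (-6)| = 3
distance = (6 + 3 + 3) / 2 = 12 / 2 = 6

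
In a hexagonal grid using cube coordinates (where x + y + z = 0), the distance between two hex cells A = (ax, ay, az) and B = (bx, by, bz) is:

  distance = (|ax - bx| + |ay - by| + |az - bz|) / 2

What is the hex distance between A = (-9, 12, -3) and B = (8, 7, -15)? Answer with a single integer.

|ax - bx| = |-9 - 8| = 17
|ay - by| = |12 - 7| = 5
|az - bz| = |-3 - (-15)| = 12
distance = (17 + 5 + 12) / 2 = 34 / 2 = 17

Answer: 17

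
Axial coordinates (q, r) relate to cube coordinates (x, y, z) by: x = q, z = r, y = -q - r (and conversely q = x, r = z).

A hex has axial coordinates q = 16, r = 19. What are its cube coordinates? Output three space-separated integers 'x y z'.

x = q = 16
z = r = 19
y = -x - z = -(16) - (19) = -35

Answer: 16 -35 19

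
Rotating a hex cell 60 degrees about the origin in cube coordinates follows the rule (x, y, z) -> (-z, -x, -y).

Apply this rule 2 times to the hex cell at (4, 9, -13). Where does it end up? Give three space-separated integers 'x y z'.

Start: (4, 9, -13)
Step 1: (4, 9, -13) -> (-(-13), -(4), -(9)) = (13, -4, -9)
Step 2: (13, -4, -9) -> (-(-9), -(13), -(-4)) = (9, -13, 4)

Answer: 9 -13 4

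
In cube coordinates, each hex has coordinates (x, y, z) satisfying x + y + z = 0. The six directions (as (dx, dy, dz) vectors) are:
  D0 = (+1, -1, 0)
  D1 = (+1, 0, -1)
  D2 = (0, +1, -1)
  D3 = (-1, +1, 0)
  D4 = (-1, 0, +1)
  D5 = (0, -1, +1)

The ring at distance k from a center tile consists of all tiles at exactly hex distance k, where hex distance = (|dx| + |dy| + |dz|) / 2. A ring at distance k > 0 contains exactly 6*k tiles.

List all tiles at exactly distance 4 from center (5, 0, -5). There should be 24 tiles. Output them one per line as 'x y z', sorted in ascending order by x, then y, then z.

Answer: 1 0 -1
1 1 -2
1 2 -3
1 3 -4
1 4 -5
2 -1 -1
2 4 -6
3 -2 -1
3 4 -7
4 -3 -1
4 4 -8
5 -4 -1
5 4 -9
6 -4 -2
6 3 -9
7 -4 -3
7 2 -9
8 -4 -4
8 1 -9
9 -4 -5
9 -3 -6
9 -2 -7
9 -1 -8
9 0 -9

Derivation:
Walk ring at distance 4 from (5, 0, -5):
Start at center + D4*4 = (1, 0, -1)
  hex 0: (1, 0, -1)
  hex 1: (2, -1, -1)
  hex 2: (3, -2, -1)
  hex 3: (4, -3, -1)
  hex 4: (5, -4, -1)
  hex 5: (6, -4, -2)
  hex 6: (7, -4, -3)
  hex 7: (8, -4, -4)
  hex 8: (9, -4, -5)
  hex 9: (9, -3, -6)
  hex 10: (9, -2, -7)
  hex 11: (9, -1, -8)
  hex 12: (9, 0, -9)
  hex 13: (8, 1, -9)
  hex 14: (7, 2, -9)
  hex 15: (6, 3, -9)
  hex 16: (5, 4, -9)
  hex 17: (4, 4, -8)
  hex 18: (3, 4, -7)
  hex 19: (2, 4, -6)
  hex 20: (1, 4, -5)
  hex 21: (1, 3, -4)
  hex 22: (1, 2, -3)
  hex 23: (1, 1, -2)
Sorted: 24 hexes.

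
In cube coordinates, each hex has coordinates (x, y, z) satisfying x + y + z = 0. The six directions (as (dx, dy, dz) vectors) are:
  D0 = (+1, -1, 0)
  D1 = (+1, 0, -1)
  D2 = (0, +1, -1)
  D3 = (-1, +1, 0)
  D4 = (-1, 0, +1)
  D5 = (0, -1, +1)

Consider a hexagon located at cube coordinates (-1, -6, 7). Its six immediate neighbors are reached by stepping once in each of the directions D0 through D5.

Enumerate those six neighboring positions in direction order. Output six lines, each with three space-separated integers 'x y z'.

Center: (-1, -6, 7). Add each direction:
  D0: (-1, -6, 7) + (1, -1, 0) = (0, -7, 7)
  D1: (-1, -6, 7) + (1, 0, -1) = (0, -6, 6)
  D2: (-1, -6, 7) + (0, 1, -1) = (-1, -5, 6)
  D3: (-1, -6, 7) + (-1, 1, 0) = (-2, -5, 7)
  D4: (-1, -6, 7) + (-1, 0, 1) = (-2, -6, 8)
  D5: (-1, -6, 7) + (0, -1, 1) = (-1, -7, 8)

Answer: 0 -7 7
0 -6 6
-1 -5 6
-2 -5 7
-2 -6 8
-1 -7 8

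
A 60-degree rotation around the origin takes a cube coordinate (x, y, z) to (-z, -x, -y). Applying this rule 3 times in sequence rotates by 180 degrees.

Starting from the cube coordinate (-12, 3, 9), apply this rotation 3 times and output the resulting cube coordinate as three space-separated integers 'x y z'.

Answer: 12 -3 -9

Derivation:
Start: (-12, 3, 9)
Step 1: (-12, 3, 9) -> (-(9), -(-12), -(3)) = (-9, 12, -3)
Step 2: (-9, 12, -3) -> (-(-3), -(-9), -(12)) = (3, 9, -12)
Step 3: (3, 9, -12) -> (-(-12), -(3), -(9)) = (12, -3, -9)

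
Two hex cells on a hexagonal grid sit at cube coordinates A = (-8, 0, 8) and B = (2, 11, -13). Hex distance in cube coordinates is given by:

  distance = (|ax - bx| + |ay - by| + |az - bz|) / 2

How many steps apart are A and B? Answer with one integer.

|ax - bx| = |-8 - 2| = 10
|ay - by| = |0 - 11| = 11
|az - bz| = |8 - (-13)| = 21
distance = (10 + 11 + 21) / 2 = 42 / 2 = 21

Answer: 21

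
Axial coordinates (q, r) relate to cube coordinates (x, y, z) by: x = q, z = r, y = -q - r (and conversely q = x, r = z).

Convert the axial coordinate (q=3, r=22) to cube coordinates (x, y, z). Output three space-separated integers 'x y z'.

Answer: 3 -25 22

Derivation:
x = q = 3
z = r = 22
y = -x - z = -(3) - (22) = -25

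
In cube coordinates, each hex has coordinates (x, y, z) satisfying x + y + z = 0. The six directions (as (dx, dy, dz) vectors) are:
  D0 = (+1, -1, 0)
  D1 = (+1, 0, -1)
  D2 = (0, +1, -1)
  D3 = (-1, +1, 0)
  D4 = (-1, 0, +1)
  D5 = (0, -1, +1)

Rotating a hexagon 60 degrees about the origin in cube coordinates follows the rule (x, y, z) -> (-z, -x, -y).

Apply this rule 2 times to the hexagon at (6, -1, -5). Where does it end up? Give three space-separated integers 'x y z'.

Start: (6, -1, -5)
Step 1: (6, -1, -5) -> (-(-5), -(6), -(-1)) = (5, -6, 1)
Step 2: (5, -6, 1) -> (-(1), -(5), -(-6)) = (-1, -5, 6)

Answer: -1 -5 6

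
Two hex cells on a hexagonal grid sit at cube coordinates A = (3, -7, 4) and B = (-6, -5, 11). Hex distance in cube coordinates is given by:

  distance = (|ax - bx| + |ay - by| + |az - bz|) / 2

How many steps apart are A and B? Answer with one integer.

Answer: 9

Derivation:
|ax - bx| = |3 - (-6)| = 9
|ay - by| = |-7 - (-5)| = 2
|az - bz| = |4 - 11| = 7
distance = (9 + 2 + 7) / 2 = 18 / 2 = 9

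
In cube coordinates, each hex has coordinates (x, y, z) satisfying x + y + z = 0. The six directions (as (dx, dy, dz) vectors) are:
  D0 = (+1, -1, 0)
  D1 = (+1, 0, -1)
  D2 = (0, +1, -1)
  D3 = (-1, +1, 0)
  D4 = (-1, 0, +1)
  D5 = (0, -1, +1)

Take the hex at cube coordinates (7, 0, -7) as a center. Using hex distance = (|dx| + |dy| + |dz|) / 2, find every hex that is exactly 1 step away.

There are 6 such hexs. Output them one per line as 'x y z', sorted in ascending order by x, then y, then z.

Walk ring at distance 1 from (7, 0, -7):
Start at center + D4*1 = (6, 0, -6)
  hex 0: (6, 0, -6)
  hex 1: (7, -1, -6)
  hex 2: (8, -1, -7)
  hex 3: (8, 0, -8)
  hex 4: (7, 1, -8)
  hex 5: (6, 1, -7)
Sorted: 6 hexes.

Answer: 6 0 -6
6 1 -7
7 -1 -6
7 1 -8
8 -1 -7
8 0 -8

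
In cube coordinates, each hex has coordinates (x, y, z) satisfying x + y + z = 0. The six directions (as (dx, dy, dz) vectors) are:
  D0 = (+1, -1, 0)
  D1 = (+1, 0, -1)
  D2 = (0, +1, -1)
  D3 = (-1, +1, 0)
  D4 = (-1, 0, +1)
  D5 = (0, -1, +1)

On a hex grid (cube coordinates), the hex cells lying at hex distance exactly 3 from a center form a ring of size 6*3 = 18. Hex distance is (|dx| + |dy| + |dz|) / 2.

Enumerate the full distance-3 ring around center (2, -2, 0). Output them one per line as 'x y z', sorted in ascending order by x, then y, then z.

Answer: -1 -2 3
-1 -1 2
-1 0 1
-1 1 0
0 -3 3
0 1 -1
1 -4 3
1 1 -2
2 -5 3
2 1 -3
3 -5 2
3 0 -3
4 -5 1
4 -1 -3
5 -5 0
5 -4 -1
5 -3 -2
5 -2 -3

Derivation:
Walk ring at distance 3 from (2, -2, 0):
Start at center + D4*3 = (-1, -2, 3)
  hex 0: (-1, -2, 3)
  hex 1: (0, -3, 3)
  hex 2: (1, -4, 3)
  hex 3: (2, -5, 3)
  hex 4: (3, -5, 2)
  hex 5: (4, -5, 1)
  hex 6: (5, -5, 0)
  hex 7: (5, -4, -1)
  hex 8: (5, -3, -2)
  hex 9: (5, -2, -3)
  hex 10: (4, -1, -3)
  hex 11: (3, 0, -3)
  hex 12: (2, 1, -3)
  hex 13: (1, 1, -2)
  hex 14: (0, 1, -1)
  hex 15: (-1, 1, 0)
  hex 16: (-1, 0, 1)
  hex 17: (-1, -1, 2)
Sorted: 18 hexes.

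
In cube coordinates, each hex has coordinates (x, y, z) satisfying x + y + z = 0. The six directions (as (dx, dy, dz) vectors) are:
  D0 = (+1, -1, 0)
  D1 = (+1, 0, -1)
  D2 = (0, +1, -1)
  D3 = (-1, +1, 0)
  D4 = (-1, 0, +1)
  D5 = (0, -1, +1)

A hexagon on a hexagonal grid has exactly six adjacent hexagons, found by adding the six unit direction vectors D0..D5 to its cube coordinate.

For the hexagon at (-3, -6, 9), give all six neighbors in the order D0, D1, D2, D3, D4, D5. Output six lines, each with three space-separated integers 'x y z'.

Center: (-3, -6, 9). Add each direction:
  D0: (-3, -6, 9) + (1, -1, 0) = (-2, -7, 9)
  D1: (-3, -6, 9) + (1, 0, -1) = (-2, -6, 8)
  D2: (-3, -6, 9) + (0, 1, -1) = (-3, -5, 8)
  D3: (-3, -6, 9) + (-1, 1, 0) = (-4, -5, 9)
  D4: (-3, -6, 9) + (-1, 0, 1) = (-4, -6, 10)
  D5: (-3, -6, 9) + (0, -1, 1) = (-3, -7, 10)

Answer: -2 -7 9
-2 -6 8
-3 -5 8
-4 -5 9
-4 -6 10
-3 -7 10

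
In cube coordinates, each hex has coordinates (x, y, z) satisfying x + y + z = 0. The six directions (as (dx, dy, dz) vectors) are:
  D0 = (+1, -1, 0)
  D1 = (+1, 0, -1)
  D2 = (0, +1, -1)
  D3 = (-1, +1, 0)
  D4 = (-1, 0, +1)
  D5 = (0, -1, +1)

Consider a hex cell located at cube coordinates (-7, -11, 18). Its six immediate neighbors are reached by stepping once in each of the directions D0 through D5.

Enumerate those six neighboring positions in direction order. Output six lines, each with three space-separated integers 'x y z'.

Center: (-7, -11, 18). Add each direction:
  D0: (-7, -11, 18) + (1, -1, 0) = (-6, -12, 18)
  D1: (-7, -11, 18) + (1, 0, -1) = (-6, -11, 17)
  D2: (-7, -11, 18) + (0, 1, -1) = (-7, -10, 17)
  D3: (-7, -11, 18) + (-1, 1, 0) = (-8, -10, 18)
  D4: (-7, -11, 18) + (-1, 0, 1) = (-8, -11, 19)
  D5: (-7, -11, 18) + (0, -1, 1) = (-7, -12, 19)

Answer: -6 -12 18
-6 -11 17
-7 -10 17
-8 -10 18
-8 -11 19
-7 -12 19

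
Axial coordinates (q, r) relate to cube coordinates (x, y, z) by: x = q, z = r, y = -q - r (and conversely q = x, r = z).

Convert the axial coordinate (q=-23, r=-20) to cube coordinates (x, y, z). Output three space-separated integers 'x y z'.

Answer: -23 43 -20

Derivation:
x = q = -23
z = r = -20
y = -x - z = -(-23) - (-20) = 43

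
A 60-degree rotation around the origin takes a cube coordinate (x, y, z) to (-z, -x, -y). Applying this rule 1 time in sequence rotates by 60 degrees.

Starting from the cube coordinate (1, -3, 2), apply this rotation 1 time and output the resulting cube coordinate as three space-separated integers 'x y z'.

Answer: -2 -1 3

Derivation:
Start: (1, -3, 2)
Step 1: (1, -3, 2) -> (-(2), -(1), -(-3)) = (-2, -1, 3)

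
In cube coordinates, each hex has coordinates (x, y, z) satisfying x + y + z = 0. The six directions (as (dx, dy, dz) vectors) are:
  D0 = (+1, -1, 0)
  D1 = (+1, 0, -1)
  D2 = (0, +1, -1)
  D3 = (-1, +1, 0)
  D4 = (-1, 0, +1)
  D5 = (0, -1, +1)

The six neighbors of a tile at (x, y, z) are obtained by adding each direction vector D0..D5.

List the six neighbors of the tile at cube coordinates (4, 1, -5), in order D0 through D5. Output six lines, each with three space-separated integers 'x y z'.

Answer: 5 0 -5
5 1 -6
4 2 -6
3 2 -5
3 1 -4
4 0 -4

Derivation:
Center: (4, 1, -5). Add each direction:
  D0: (4, 1, -5) + (1, -1, 0) = (5, 0, -5)
  D1: (4, 1, -5) + (1, 0, -1) = (5, 1, -6)
  D2: (4, 1, -5) + (0, 1, -1) = (4, 2, -6)
  D3: (4, 1, -5) + (-1, 1, 0) = (3, 2, -5)
  D4: (4, 1, -5) + (-1, 0, 1) = (3, 1, -4)
  D5: (4, 1, -5) + (0, -1, 1) = (4, 0, -4)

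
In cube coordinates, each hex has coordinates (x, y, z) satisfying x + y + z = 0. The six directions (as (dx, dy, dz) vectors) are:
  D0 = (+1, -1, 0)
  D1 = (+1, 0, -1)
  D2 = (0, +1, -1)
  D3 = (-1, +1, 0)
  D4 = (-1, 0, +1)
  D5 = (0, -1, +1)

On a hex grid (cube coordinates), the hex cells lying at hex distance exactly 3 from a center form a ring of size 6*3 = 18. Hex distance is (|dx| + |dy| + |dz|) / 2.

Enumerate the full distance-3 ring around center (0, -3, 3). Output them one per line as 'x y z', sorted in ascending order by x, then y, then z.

Walk ring at distance 3 from (0, -3, 3):
Start at center + D4*3 = (-3, -3, 6)
  hex 0: (-3, -3, 6)
  hex 1: (-2, -4, 6)
  hex 2: (-1, -5, 6)
  hex 3: (0, -6, 6)
  hex 4: (1, -6, 5)
  hex 5: (2, -6, 4)
  hex 6: (3, -6, 3)
  hex 7: (3, -5, 2)
  hex 8: (3, -4, 1)
  hex 9: (3, -3, 0)
  hex 10: (2, -2, 0)
  hex 11: (1, -1, 0)
  hex 12: (0, 0, 0)
  hex 13: (-1, 0, 1)
  hex 14: (-2, 0, 2)
  hex 15: (-3, 0, 3)
  hex 16: (-3, -1, 4)
  hex 17: (-3, -2, 5)
Sorted: 18 hexes.

Answer: -3 -3 6
-3 -2 5
-3 -1 4
-3 0 3
-2 -4 6
-2 0 2
-1 -5 6
-1 0 1
0 -6 6
0 0 0
1 -6 5
1 -1 0
2 -6 4
2 -2 0
3 -6 3
3 -5 2
3 -4 1
3 -3 0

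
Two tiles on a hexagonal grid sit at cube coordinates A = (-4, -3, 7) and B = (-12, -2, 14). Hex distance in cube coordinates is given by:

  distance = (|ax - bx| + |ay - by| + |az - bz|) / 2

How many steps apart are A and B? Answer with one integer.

Answer: 8

Derivation:
|ax - bx| = |-4 - (-12)| = 8
|ay - by| = |-3 - (-2)| = 1
|az - bz| = |7 - 14| = 7
distance = (8 + 1 + 7) / 2 = 16 / 2 = 8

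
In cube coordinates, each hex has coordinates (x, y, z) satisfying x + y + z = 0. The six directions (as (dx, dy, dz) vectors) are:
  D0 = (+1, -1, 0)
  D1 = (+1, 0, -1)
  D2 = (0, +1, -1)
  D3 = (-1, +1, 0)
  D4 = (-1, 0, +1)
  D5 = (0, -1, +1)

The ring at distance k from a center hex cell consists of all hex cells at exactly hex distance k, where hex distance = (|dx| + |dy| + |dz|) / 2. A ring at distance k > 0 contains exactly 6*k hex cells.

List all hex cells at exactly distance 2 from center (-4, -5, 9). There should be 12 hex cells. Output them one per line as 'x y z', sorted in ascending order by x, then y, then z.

Walk ring at distance 2 from (-4, -5, 9):
Start at center + D4*2 = (-6, -5, 11)
  hex 0: (-6, -5, 11)
  hex 1: (-5, -6, 11)
  hex 2: (-4, -7, 11)
  hex 3: (-3, -7, 10)
  hex 4: (-2, -7, 9)
  hex 5: (-2, -6, 8)
  hex 6: (-2, -5, 7)
  hex 7: (-3, -4, 7)
  hex 8: (-4, -3, 7)
  hex 9: (-5, -3, 8)
  hex 10: (-6, -3, 9)
  hex 11: (-6, -4, 10)
Sorted: 12 hexes.

Answer: -6 -5 11
-6 -4 10
-6 -3 9
-5 -6 11
-5 -3 8
-4 -7 11
-4 -3 7
-3 -7 10
-3 -4 7
-2 -7 9
-2 -6 8
-2 -5 7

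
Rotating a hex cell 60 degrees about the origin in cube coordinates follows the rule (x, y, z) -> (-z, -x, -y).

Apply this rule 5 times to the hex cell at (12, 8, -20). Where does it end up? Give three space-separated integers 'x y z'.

Answer: -8 20 -12

Derivation:
Start: (12, 8, -20)
Step 1: (12, 8, -20) -> (-(-20), -(12), -(8)) = (20, -12, -8)
Step 2: (20, -12, -8) -> (-(-8), -(20), -(-12)) = (8, -20, 12)
Step 3: (8, -20, 12) -> (-(12), -(8), -(-20)) = (-12, -8, 20)
Step 4: (-12, -8, 20) -> (-(20), -(-12), -(-8)) = (-20, 12, 8)
Step 5: (-20, 12, 8) -> (-(8), -(-20), -(12)) = (-8, 20, -12)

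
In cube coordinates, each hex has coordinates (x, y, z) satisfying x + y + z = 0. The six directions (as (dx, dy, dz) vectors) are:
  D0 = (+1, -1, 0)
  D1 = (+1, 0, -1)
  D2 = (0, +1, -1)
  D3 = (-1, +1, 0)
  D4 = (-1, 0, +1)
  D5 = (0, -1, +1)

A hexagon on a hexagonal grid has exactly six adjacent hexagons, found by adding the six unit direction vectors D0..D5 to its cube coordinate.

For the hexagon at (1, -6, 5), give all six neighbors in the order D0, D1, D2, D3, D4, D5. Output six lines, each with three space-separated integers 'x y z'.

Center: (1, -6, 5). Add each direction:
  D0: (1, -6, 5) + (1, -1, 0) = (2, -7, 5)
  D1: (1, -6, 5) + (1, 0, -1) = (2, -6, 4)
  D2: (1, -6, 5) + (0, 1, -1) = (1, -5, 4)
  D3: (1, -6, 5) + (-1, 1, 0) = (0, -5, 5)
  D4: (1, -6, 5) + (-1, 0, 1) = (0, -6, 6)
  D5: (1, -6, 5) + (0, -1, 1) = (1, -7, 6)

Answer: 2 -7 5
2 -6 4
1 -5 4
0 -5 5
0 -6 6
1 -7 6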